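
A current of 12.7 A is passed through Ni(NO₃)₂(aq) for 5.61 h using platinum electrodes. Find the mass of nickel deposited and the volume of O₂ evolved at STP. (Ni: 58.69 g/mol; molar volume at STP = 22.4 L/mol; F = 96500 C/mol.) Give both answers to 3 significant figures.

Q = 12.7 × 20196 = 2.565×10^5 C; n(e⁻) = 2.565×10^5 / 96500 = 2.658 mol
Cathode: Ni²⁺ + 2e⁻ → Ni → n(Ni) = 2.658/2 = 1.329 mol → 78.0 g
Anode: 2H₂O → O₂ + 4H⁺ + 4e⁻ → n(O₂) = 2.658/4 = 0.6645 mol → 14.9 L

78.0 g Ni; 14.9 L O₂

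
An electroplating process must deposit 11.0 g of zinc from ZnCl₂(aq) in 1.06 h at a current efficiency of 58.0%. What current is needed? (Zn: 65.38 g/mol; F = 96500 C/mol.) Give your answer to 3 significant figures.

14.7 A

n(Zn) = 11.0 / 65.38 = 0.1682 mol
Zn²⁺ + 2e⁻ → Zn, so n(e⁻) = 2 × 0.1682 = 0.3364 mol
Q = 0.3364 × 96500 / 0.580 = 55970 C
I = Q / t = 55970 / 3816 s = 14.7 A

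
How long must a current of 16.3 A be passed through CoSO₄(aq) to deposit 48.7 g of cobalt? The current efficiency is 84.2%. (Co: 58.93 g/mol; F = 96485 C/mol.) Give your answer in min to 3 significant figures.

n(Co) = 48.7 / 58.93 = 0.8264 mol
Co²⁺ + 2e⁻ → Co, so n(e⁻) = 2 × 0.8264 = 1.653 mol
Q = 1.653 × 96485 / 0.842 = 1.894×10^5 C
t = Q / I = 1.894×10^5 / 16.3 = 11620 s = 194 min

194 min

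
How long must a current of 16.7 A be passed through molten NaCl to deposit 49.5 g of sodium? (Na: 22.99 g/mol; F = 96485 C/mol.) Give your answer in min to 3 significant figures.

207 min

n(Na) = 49.5 / 22.99 = 2.153 mol
Na⁺ + e⁻ → Na, so n(e⁻) = 2.153 mol
Q = 2.153 × 96485 = 2.077×10^5 C
t = Q / I = 2.077×10^5 / 16.7 = 12440 s = 207 min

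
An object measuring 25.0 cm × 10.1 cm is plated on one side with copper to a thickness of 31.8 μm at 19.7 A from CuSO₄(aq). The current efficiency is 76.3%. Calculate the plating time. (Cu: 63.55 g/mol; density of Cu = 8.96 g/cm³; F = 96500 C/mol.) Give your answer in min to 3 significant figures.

Plated area = 25.0 × 10.1 = 252.5 cm²
Volume = 252.5 × 31.8×10⁻⁴ cm = 0.8030 cm³
m(Cu) = 0.8030 × 8.96 = 7.195 g
n(Cu) = 7.195 / 63.55 = 0.1132 mol; n(e⁻) = 2 × 0.1132 = 0.2264 mol
Q = 0.2264 × 96500 / 0.763 = 28630 C
t = 28630 / 19.7 = 1453 s = 24.2 min

24.2 min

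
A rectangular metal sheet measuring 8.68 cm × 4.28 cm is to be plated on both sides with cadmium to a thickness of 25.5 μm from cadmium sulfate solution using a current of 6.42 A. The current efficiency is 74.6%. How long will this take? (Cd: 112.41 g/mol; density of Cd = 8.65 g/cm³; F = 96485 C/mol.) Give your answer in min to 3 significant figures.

9.79 min

Plated area = 2 × 8.68 × 4.28 = 74.30 cm²
Volume = 74.30 × 25.5×10⁻⁴ cm = 0.1895 cm³
m(Cd) = 0.1895 × 8.65 = 1.639 g
n(Cd) = 1.639 / 112.41 = 0.01458 mol; n(e⁻) = 2 × 0.01458 = 0.02916 mol
Q = 0.02916 × 96485 / 0.746 = 3771 C
t = 3771 / 6.42 = 587.4 s = 9.79 min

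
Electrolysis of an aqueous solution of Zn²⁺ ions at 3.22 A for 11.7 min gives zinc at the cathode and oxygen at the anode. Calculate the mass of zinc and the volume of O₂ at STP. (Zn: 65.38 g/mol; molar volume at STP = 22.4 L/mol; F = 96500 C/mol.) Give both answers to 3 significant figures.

Q = 3.22 × 702 = 2260 C; n(e⁻) = 2260 / 96500 = 0.02342 mol
Cathode: Zn²⁺ + 2e⁻ → Zn → n(Zn) = 0.02342/2 = 0.01171 mol → 0.766 g
Anode: 2H₂O → O₂ + 4H⁺ + 4e⁻ → n(O₂) = 0.02342/4 = 0.005855 mol → 0.131 L

0.766 g Zn; 0.131 L O₂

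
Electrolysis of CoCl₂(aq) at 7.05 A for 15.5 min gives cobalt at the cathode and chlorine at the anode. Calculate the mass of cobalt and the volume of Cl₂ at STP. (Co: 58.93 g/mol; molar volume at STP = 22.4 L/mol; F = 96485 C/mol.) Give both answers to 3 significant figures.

Q = 7.05 × 930 = 6557 C; n(e⁻) = 6557 / 96485 = 0.06796 mol
Cathode: Co²⁺ + 2e⁻ → Co → n(Co) = 0.06796/2 = 0.03398 mol → 2.00 g
Anode: 2Cl⁻ → Cl₂ + 2e⁻ → n(Cl₂) = 0.06796/2 = 0.03398 mol → 0.761 L

2.00 g Co; 0.761 L Cl₂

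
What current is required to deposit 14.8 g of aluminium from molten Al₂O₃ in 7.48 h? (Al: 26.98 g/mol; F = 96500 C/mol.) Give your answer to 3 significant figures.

5.90 A

n(Al) = 14.8 / 26.98 = 0.5486 mol
Al³⁺ + 3e⁻ → Al, so n(e⁻) = 3 × 0.5486 = 1.646 mol
Q = 1.646 × 96500 = 1.588×10^5 C
I = Q / t = 1.588×10^5 / 26928 s = 5.90 A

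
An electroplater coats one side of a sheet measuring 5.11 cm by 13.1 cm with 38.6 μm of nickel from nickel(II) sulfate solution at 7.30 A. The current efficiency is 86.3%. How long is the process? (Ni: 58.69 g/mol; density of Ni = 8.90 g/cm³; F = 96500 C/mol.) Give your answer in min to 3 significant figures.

Plated area = 5.11 × 13.1 = 66.94 cm²
Volume = 66.94 × 38.6×10⁻⁴ cm = 0.2584 cm³
m(Ni) = 0.2584 × 8.90 = 2.300 g
n(Ni) = 2.300 / 58.69 = 0.03919 mol; n(e⁻) = 2 × 0.03919 = 0.07838 mol
Q = 0.07838 × 96500 / 0.863 = 8764 C
t = 8764 / 7.30 = 1201 s = 20.0 min

20.0 min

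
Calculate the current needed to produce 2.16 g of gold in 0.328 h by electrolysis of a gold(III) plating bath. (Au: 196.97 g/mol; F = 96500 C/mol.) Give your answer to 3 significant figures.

n(Au) = 2.16 / 196.97 = 0.01097 mol
Au³⁺ + 3e⁻ → Au, so n(e⁻) = 3 × 0.01097 = 0.03291 mol
Q = 0.03291 × 96500 = 3176 C
I = Q / t = 3176 / 1180.8 s = 2.69 A

2.69 A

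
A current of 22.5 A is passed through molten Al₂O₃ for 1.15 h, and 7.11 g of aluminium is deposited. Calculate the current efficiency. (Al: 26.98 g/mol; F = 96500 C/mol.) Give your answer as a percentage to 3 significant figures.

81.9%

Q = 22.5 × 4140 = 93150 C
n(e⁻) = 93150 / 96500 = 0.9653 mol
Al³⁺ + 3e⁻ → Al, so theoretical n(Al) = 0.3218 mol → 8.682 g
Efficiency = 7.11 / 8.682 = 0.8189 = 81.9%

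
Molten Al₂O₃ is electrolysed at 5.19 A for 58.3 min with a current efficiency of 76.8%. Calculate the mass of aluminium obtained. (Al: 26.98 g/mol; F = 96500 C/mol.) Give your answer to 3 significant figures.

Q = 5.19 × 3498 = 18150 C
n(e⁻) = 18150 / 96500 = 0.1881 mol
Al³⁺ + 3e⁻ → Al, so theoretical m(Al) = 0.06270 × 26.98 = 1.692 g
Actual mass = 76.8% × 1.692 = 1.30 g

1.30 g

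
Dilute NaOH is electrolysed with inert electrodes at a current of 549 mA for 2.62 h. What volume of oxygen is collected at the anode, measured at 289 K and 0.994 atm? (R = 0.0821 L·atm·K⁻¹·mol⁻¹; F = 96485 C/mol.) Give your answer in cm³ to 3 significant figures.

320 cm³

Charge passed = 0.549 × 9432 = 5178 C
n(e⁻) = 5178 / 96485 = 0.05367 mol
2H₂O → O₂ + 4H⁺ + 4e⁻, so n(O₂) = 0.05367 / 4 = 0.01342 mol
V = nRT/P = 0.01342 × 0.0821 × 289 / 0.994 = 0.3203 L
= 320 cm³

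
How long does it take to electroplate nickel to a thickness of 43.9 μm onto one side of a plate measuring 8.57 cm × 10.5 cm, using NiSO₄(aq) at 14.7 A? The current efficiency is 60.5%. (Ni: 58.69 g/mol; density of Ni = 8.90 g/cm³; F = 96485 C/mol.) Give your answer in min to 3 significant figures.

Plated area = 8.57 × 10.5 = 89.99 cm²
Volume = 89.99 × 43.9×10⁻⁴ cm = 0.3951 cm³
m(Ni) = 0.3951 × 8.90 = 3.516 g
n(Ni) = 3.516 / 58.69 = 0.05991 mol; n(e⁻) = 2 × 0.05991 = 0.1198 mol
Q = 0.1198 × 96485 / 0.605 = 19110 C
t = 19110 / 14.7 = 1300 s = 21.7 min

21.7 min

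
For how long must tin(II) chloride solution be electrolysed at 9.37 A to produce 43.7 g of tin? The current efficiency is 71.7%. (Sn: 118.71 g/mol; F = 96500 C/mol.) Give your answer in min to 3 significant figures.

n(Sn) = 43.7 / 118.71 = 0.3681 mol
Sn²⁺ + 2e⁻ → Sn, so n(e⁻) = 2 × 0.3681 = 0.7362 mol
Q = 0.7362 × 96500 / 0.717 = 99080 C
t = Q / I = 99080 / 9.37 = 10570 s = 176 min

176 min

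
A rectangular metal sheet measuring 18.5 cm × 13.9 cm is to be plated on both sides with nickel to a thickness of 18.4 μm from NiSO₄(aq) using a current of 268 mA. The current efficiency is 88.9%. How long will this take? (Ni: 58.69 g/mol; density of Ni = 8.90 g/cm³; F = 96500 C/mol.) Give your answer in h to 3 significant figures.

Plated area = 2 × 18.5 × 13.9 = 514.3 cm²
Volume = 514.3 × 18.4×10⁻⁴ cm = 0.9463 cm³
m(Ni) = 0.9463 × 8.90 = 8.422 g
n(Ni) = 8.422 / 58.69 = 0.1435 mol; n(e⁻) = 2 × 0.1435 = 0.2870 mol
Q = 0.2870 × 96500 / 0.889 = 31150 C
t = 31150 / 0.268 = 1.162×10^5 s = 32.3 h

32.3 h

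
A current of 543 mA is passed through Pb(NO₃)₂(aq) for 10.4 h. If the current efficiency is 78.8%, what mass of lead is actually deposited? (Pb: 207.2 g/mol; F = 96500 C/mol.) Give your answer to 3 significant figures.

17.2 g

Q = 0.543 × 37440 = 20330 C
n(e⁻) = 20330 / 96500 = 0.2107 mol
Pb²⁺ + 2e⁻ → Pb, so theoretical m(Pb) = 0.1054 × 207.2 = 21.84 g
Actual mass = 78.8% × 21.84 = 17.2 g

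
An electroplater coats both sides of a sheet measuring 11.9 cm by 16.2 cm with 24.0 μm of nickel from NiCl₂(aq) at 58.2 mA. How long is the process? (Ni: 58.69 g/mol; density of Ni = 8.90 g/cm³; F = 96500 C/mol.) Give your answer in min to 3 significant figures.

7760 min

Plated area = 2 × 11.9 × 16.2 = 385.6 cm²
Volume = 385.6 × 24.0×10⁻⁴ cm = 0.9254 cm³
m(Ni) = 0.9254 × 8.90 = 8.236 g
n(Ni) = 8.236 / 58.69 = 0.1403 mol; n(e⁻) = 2 × 0.1403 = 0.2806 mol
Q = 0.2806 × 96500 = 27080 C
t = 27080 / 0.0582 = 4.653×10^5 s = 7760 min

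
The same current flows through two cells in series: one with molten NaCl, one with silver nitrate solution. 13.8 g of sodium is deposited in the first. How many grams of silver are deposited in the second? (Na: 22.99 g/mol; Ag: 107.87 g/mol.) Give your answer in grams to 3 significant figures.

64.8 g

n(Na) = 13.8 / 22.99 = 0.6003 mol
Na⁺ + e⁻ → Na, so n(e⁻) = 0.6003 mol
The cells are in series, so the same charge (and hence the same n(e⁻) = 0.6003 mol) passes through both.
Ag⁺ + e⁻ → Ag, so n(Ag) = 0.6003 mol
m(Ag) = 0.6003 × 107.87 = 64.8 g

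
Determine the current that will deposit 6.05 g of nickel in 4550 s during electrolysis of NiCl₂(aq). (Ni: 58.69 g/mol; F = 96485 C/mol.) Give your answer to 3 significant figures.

4.37 A

n(Ni) = 6.05 / 58.69 = 0.1031 mol
Ni²⁺ + 2e⁻ → Ni, so n(e⁻) = 2 × 0.1031 = 0.2062 mol
Q = 0.2062 × 96485 = 19900 C
I = Q / t = 19900 / 4550 s = 4.37 A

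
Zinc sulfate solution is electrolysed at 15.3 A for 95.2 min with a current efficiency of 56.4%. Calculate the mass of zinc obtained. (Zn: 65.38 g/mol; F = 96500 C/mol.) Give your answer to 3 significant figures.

Q = 15.3 × 5712 = 87390 C
n(e⁻) = 87390 / 96500 = 0.9056 mol
Zn²⁺ + 2e⁻ → Zn, so theoretical m(Zn) = 0.4528 × 65.38 = 29.60 g
Actual mass = 56.4% × 29.60 = 16.7 g

16.7 g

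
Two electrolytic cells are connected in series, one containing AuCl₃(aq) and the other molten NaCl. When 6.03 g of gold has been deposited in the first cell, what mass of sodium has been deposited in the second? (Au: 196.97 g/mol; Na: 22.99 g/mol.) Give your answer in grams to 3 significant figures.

n(Au) = 6.03 / 196.97 = 0.03061 mol
Au³⁺ + 3e⁻ → Au, so n(e⁻) = 3 × 0.03061 = 0.09183 mol
The cells are in series, so the same charge (and hence the same n(e⁻) = 0.09183 mol) passes through both.
Na⁺ + e⁻ → Na, so n(Na) = 0.09183 mol
m(Na) = 0.09183 × 22.99 = 2.11 g

2.11 g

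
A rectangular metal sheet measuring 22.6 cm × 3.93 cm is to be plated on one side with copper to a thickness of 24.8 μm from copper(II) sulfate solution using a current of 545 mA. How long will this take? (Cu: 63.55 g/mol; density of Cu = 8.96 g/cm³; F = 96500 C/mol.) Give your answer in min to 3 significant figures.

183 min

Plated area = 22.6 × 3.93 = 88.82 cm²
Volume = 88.82 × 24.8×10⁻⁴ cm = 0.2203 cm³
m(Cu) = 0.2203 × 8.96 = 1.974 g
n(Cu) = 1.974 / 63.55 = 0.03106 mol; n(e⁻) = 2 × 0.03106 = 0.06212 mol
Q = 0.06212 × 96500 = 5995 C
t = 5995 / 0.545 = 11000 s = 183 min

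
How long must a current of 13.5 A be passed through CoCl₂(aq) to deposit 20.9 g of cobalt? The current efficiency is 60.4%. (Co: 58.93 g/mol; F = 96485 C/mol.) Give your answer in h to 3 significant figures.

n(Co) = 20.9 / 58.93 = 0.3547 mol
Co²⁺ + 2e⁻ → Co, so n(e⁻) = 2 × 0.3547 = 0.7094 mol
Q = 0.7094 × 96485 / 0.604 = 1.133×10^5 C
t = Q / I = 1.133×10^5 / 13.5 = 8393 s = 2.33 h

2.33 h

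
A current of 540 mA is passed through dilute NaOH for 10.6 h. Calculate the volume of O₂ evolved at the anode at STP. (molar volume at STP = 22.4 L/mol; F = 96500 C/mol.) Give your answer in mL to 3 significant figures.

Q = It = 0.540 × 38160 = 20610 C
n(e⁻) = Q/F = 20610/96500 = 0.2136 mol
2H₂O → O₂ + 4H⁺ + 4e⁻, so n(O₂) = 0.2136 / 4 = 0.05340 mol
V = 0.05340 × 22.4 = 1.196 L
= 1200 mL

1200 mL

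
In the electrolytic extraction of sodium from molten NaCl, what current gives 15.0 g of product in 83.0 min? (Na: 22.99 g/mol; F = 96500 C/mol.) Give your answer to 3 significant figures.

n(Na) = 15.0 / 22.99 = 0.6525 mol
Na⁺ + e⁻ → Na, so n(e⁻) = 0.6525 mol
Q = 0.6525 × 96500 = 62970 C
I = Q / t = 62970 / 4980 s = 12.6 A

12.6 A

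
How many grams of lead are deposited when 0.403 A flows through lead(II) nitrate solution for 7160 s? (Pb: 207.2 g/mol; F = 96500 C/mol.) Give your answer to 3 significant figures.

Charge passed = 0.403 × 7160 = 2885 C
Moles of electrons = 2885 / 96500 = 0.02990 mol
Pb²⁺ + 2e⁻ → Pb, so n(Pb) = 0.02990 / 2 = 0.01495 mol
m = 0.01495 × 207.2 = 3.10 g

3.10 g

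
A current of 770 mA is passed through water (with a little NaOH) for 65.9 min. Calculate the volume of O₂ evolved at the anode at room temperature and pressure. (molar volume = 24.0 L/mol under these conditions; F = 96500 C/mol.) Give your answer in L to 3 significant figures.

0.189 L

Q = 0.770 A × 3954 s = 3045 C
n(e⁻) = Q/F = 3045/96500 = 0.03155 mol
2H₂O → O₂ + 4H⁺ + 4e⁻, so n(O₂) = 0.03155 / 4 = 0.007888 mol
V = 0.007888 × 24.0 = 0.1893 L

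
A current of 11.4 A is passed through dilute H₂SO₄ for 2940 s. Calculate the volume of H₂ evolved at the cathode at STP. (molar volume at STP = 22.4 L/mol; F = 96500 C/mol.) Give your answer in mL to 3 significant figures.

3890 mL

Q = It = 11.4 × 2940 = 33520 C
n(e⁻) = 33520 / 96500 = 0.3474 mol
2H⁺ + 2e⁻ → H₂, so n(H₂) = 0.3474 / 2 = 0.1737 mol
V = 0.1737 × 22.4 = 3.891 L
= 3890 mL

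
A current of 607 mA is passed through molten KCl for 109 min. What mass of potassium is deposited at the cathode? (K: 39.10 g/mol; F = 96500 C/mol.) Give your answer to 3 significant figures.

Q = 0.607 A × 6540 s = 3970 C
n(e⁻) = 3970 / 96500 = 0.04114 mol
K⁺ + e⁻ → K, so n(K) = 0.04114 mol
m = 0.04114 × 39.10 = 1.61 g

1.61 g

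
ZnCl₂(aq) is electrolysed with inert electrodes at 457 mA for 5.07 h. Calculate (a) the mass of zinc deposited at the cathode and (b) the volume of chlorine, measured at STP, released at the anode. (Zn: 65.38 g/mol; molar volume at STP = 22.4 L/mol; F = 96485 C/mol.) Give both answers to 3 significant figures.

2.83 g Zn; 0.968 L Cl₂

Q = 0.457 × 18252 = 8341 C; n(e⁻) = 8341 / 96485 = 0.08645 mol
Cathode: Zn²⁺ + 2e⁻ → Zn → n(Zn) = 0.08645/2 = 0.04323 mol → 2.83 g
Anode: 2Cl⁻ → Cl₂ + 2e⁻ → n(Cl₂) = 0.08645/2 = 0.04323 mol → 0.968 L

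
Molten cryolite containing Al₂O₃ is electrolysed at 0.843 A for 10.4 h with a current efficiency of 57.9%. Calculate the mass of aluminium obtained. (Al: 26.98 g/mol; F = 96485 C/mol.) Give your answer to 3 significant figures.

1.70 g

Q = 0.843 × 37440 = 31560 C
n(e⁻) = 31560 / 96485 = 0.3271 mol
Al³⁺ + 3e⁻ → Al, so theoretical m(Al) = 0.1090 × 26.98 = 2.941 g
Actual mass = 57.9% × 2.941 = 1.70 g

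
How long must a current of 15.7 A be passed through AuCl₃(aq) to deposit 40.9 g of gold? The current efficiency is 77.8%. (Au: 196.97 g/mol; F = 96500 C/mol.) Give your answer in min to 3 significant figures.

82.0 min

n(Au) = 40.9 / 196.97 = 0.2076 mol
Au³⁺ + 3e⁻ → Au, so n(e⁻) = 3 × 0.2076 = 0.6228 mol
Q = 0.6228 × 96500 / 0.778 = 77250 C
t = Q / I = 77250 / 15.7 = 4920 s = 82.0 min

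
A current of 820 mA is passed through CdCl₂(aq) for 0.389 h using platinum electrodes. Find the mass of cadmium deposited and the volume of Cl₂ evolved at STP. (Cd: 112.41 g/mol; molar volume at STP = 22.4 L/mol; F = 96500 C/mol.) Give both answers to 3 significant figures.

Q = 0.820 × 1400.4 = 1148 C; n(e⁻) = 1148 / 96500 = 0.01190 mol
Cathode: Cd²⁺ + 2e⁻ → Cd → n(Cd) = 0.01190/2 = 0.005950 mol → 0.669 g
Anode: 2Cl⁻ → Cl₂ + 2e⁻ → n(Cl₂) = 0.01190/2 = 0.005950 mol → 0.133 L

0.669 g Cd; 0.133 L Cl₂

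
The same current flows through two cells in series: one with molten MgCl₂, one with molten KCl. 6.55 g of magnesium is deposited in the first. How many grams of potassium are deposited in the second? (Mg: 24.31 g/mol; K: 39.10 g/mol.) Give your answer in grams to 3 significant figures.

n(Mg) = 6.55 / 24.31 = 0.2694 mol
Mg²⁺ + 2e⁻ → Mg, so n(e⁻) = 2 × 0.2694 = 0.5388 mol
The cells are in series, so the same charge (and hence the same n(e⁻) = 0.5388 mol) passes through both.
K⁺ + e⁻ → K, so n(K) = 0.5388 mol
m(K) = 0.5388 × 39.10 = 21.1 g

21.1 g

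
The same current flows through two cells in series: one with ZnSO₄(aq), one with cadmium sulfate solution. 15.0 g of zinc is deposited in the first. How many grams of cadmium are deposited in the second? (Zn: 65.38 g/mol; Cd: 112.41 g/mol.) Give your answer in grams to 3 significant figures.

n(Zn) = 15.0 / 65.38 = 0.2294 mol
Zn²⁺ + 2e⁻ → Zn, so n(e⁻) = 2 × 0.2294 = 0.4588 mol
In series, the same 0.4588 mol of electrons flows through the second cell.
Cd²⁺ + 2e⁻ → Cd, so n(Cd) = 0.4588 / 2 = 0.2294 mol
m(Cd) = 0.2294 × 112.41 = 25.8 g

25.8 g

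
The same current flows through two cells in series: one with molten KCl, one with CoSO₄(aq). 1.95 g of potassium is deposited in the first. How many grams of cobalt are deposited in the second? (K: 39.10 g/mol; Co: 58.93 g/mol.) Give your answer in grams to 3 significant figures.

1.47 g

n(K) = 1.95 / 39.10 = 0.04987 mol
K⁺ + e⁻ → K, so n(e⁻) = 0.04987 mol
Since the cells are in series, n(e⁻) in the Co cell is also 0.04987 mol.
Co²⁺ + 2e⁻ → Co, so n(Co) = 0.04987 / 2 = 0.02494 mol
m(Co) = 0.02494 × 58.93 = 1.47 g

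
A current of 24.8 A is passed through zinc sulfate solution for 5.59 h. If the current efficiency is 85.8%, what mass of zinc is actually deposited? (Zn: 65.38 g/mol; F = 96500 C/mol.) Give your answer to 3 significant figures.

Q = 24.8 × 20124 = 4.991×10^5 C
n(e⁻) = 4.991×10^5 / 96500 = 5.172 mol
Zn²⁺ + 2e⁻ → Zn, so theoretical m(Zn) = 2.586 × 65.38 = 169.1 g
Actual mass = 85.8% × 169.1 = 145 g

145 g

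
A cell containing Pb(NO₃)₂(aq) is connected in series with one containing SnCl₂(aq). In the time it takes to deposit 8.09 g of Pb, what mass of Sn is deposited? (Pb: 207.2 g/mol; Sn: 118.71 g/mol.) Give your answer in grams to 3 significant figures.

n(Pb) = 8.09 / 207.2 = 0.03904 mol
Pb²⁺ + 2e⁻ → Pb, so n(e⁻) = 2 × 0.03904 = 0.07808 mol
The cells are in series, so the same charge (and hence the same n(e⁻) = 0.07808 mol) passes through both.
Sn²⁺ + 2e⁻ → Sn, so n(Sn) = 0.07808 / 2 = 0.03904 mol
m(Sn) = 0.03904 × 118.71 = 4.63 g

4.63 g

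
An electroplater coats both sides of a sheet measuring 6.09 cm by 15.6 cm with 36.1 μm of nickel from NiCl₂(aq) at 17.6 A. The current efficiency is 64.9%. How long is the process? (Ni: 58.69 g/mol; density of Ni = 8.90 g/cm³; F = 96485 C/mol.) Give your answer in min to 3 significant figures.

Plated area = 2 × 6.09 × 15.6 = 190.0 cm²
Volume = 190.0 × 36.1×10⁻⁴ cm = 0.6859 cm³
m(Ni) = 0.6859 × 8.90 = 6.105 g
n(Ni) = 6.105 / 58.69 = 0.1040 mol; n(e⁻) = 2 × 0.1040 = 0.2080 mol
Q = 0.2080 × 96485 / 0.649 = 30920 C
t = 30920 / 17.6 = 1757 s = 29.3 min

29.3 min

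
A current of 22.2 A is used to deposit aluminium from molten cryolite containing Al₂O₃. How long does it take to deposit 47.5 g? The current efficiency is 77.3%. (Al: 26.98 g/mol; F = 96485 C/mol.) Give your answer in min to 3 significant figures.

495 min

n(Al) = 47.5 / 26.98 = 1.761 mol
Al³⁺ + 3e⁻ → Al, so n(e⁻) = 3 × 1.761 = 5.283 mol
Q = 5.283 × 96485 / 0.773 = 6.594×10^5 C
t = Q / I = 6.594×10^5 / 22.2 = 29700 s = 495 min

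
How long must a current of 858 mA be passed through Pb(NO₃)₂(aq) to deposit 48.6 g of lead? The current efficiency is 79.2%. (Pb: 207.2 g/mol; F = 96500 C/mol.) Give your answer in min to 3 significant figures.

1110 min

n(Pb) = 48.6 / 207.2 = 0.2346 mol
Pb²⁺ + 2e⁻ → Pb, so n(e⁻) = 2 × 0.2346 = 0.4692 mol
Q = 0.4692 × 96500 / 0.792 = 57170 C
t = Q / I = 57170 / 0.858 = 66630 s = 1110 min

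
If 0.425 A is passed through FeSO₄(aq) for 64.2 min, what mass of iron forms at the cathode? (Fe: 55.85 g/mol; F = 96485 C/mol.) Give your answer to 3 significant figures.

0.474 g

Q = 0.425 A × 3852 s = 1637 C
Moles of electrons = 1637 / 96485 = 0.01697 mol
Fe²⁺ + 2e⁻ → Fe, so n(Fe) = 0.01697 / 2 = 0.008485 mol
m = 0.008485 × 55.85 = 0.474 g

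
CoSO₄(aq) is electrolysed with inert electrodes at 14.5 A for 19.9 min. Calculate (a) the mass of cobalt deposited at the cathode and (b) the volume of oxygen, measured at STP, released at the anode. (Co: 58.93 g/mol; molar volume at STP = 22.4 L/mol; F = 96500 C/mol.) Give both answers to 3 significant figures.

5.29 g Co; 1.00 L O₂

Q = 14.5 × 1194 = 17310 C; n(e⁻) = 17310 / 96500 = 0.1794 mol
Cathode: Co²⁺ + 2e⁻ → Co → n(Co) = 0.1794/2 = 0.08970 mol → 5.29 g
Anode: 2H₂O → O₂ + 4H⁺ + 4e⁻ → n(O₂) = 0.1794/4 = 0.04485 mol → 1.00 L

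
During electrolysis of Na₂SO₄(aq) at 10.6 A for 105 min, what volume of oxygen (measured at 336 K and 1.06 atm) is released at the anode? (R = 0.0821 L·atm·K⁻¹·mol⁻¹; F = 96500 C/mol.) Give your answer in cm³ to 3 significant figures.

Q = It = 10.6 × 6300 = 66780 C
n(e⁻) = Q/F = 66780/96500 = 0.6920 mol
2H₂O → O₂ + 4H⁺ + 4e⁻, so n(O₂) = 0.6920 / 4 = 0.1730 mol
V = nRT/P = 0.1730 × 0.0821 × 336 / 1.06 = 4.502 L
= 4500 cm³

4500 cm³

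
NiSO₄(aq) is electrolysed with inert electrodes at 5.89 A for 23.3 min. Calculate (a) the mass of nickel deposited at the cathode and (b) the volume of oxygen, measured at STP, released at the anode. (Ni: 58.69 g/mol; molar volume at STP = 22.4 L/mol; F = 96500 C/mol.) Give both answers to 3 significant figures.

Q = 5.89 × 1398 = 8234 C; n(e⁻) = 8234 / 96500 = 0.08533 mol
Cathode: Ni²⁺ + 2e⁻ → Ni → n(Ni) = 0.08533/2 = 0.04267 mol → 2.50 g
Anode: 2H₂O → O₂ + 4H⁺ + 4e⁻ → n(O₂) = 0.08533/4 = 0.02133 mol → 0.478 L

2.50 g Ni; 0.478 L O₂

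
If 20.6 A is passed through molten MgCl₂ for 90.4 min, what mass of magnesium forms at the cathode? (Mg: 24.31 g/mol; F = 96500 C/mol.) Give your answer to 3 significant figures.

14.1 g

Q = It = 20.6 × 5424 = 1.117×10^5 C
n(e⁻) = 1.117×10^5 / 96500 = 1.158 mol
Mg²⁺ + 2e⁻ → Mg, so n(Mg) = 1.158 / 2 = 0.5790 mol
m = 0.5790 × 24.31 = 14.1 g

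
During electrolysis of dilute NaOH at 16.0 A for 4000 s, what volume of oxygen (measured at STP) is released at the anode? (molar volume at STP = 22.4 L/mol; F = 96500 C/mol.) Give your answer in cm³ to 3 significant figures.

3710 cm³

Q = It = 16.0 × 4000 = 64000 C
n(e⁻) = 64000 / 96500 = 0.6632 mol
2H₂O → O₂ + 4H⁺ + 4e⁻, so n(O₂) = 0.6632 / 4 = 0.1658 mol
V = 0.1658 × 22.4 = 3.714 L
= 3710 cm³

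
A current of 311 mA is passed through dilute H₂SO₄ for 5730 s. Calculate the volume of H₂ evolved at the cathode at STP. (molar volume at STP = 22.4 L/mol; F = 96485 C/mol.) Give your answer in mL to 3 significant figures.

Q = It = 0.311 × 5730 = 1782 C
n(e⁻) = Q/F = 1782/96485 = 0.01847 mol
2H⁺ + 2e⁻ → H₂, so n(H₂) = 0.01847 / 2 = 0.009235 mol
V = 0.009235 × 22.4 = 0.2069 L
= 207 mL

207 mL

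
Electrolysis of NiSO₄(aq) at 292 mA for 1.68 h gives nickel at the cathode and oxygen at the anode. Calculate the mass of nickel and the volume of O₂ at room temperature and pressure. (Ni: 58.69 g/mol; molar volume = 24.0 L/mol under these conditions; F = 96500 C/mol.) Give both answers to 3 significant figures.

Q = 0.292 × 6048 = 1766 C; n(e⁻) = 1766 / 96500 = 0.01830 mol
Cathode: Ni²⁺ + 2e⁻ → Ni → n(Ni) = 0.01830/2 = 0.009150 mol → 0.537 g
Anode: 2H₂O → O₂ + 4H⁺ + 4e⁻ → n(O₂) = 0.01830/4 = 0.004575 mol → 0.110 L

0.537 g Ni; 0.110 L O₂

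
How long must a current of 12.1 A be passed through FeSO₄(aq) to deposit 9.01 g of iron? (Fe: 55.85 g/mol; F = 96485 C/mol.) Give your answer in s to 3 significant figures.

2570 s

n(Fe) = 9.01 / 55.85 = 0.1613 mol
Fe²⁺ + 2e⁻ → Fe, so n(e⁻) = 2 × 0.1613 = 0.3226 mol
Q = 0.3226 × 96485 = 31130 C
t = Q / I = 31130 / 12.1 = 2573 s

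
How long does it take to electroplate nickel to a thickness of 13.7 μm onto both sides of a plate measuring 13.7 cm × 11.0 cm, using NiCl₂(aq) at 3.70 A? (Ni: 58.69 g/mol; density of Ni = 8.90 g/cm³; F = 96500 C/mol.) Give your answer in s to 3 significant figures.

3270 s

Plated area = 2 × 13.7 × 11.0 = 301.4 cm²
Volume = 301.4 × 13.7×10⁻⁴ cm = 0.4129 cm³
m(Ni) = 0.4129 × 8.90 = 3.675 g
n(Ni) = 3.675 / 58.69 = 0.06262 mol; n(e⁻) = 2 × 0.06262 = 0.1252 mol
Q = 0.1252 × 96500 = 12080 C
t = 12080 / 3.70 = 3265 s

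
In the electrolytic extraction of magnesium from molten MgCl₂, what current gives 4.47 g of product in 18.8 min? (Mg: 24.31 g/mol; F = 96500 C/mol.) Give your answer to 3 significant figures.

n(Mg) = 4.47 / 24.31 = 0.1839 mol
Mg²⁺ + 2e⁻ → Mg, so n(e⁻) = 2 × 0.1839 = 0.3678 mol
Q = 0.3678 × 96500 = 35490 C
I = Q / t = 35490 / 1128 s = 31.5 A

31.5 A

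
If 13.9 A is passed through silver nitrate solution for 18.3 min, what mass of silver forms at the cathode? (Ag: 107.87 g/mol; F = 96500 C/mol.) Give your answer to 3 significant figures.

Q = 13.9 A × 1098 s = 15260 C
n(e⁻) = Q/F = 15260/96500 = 0.1581 mol
Ag⁺ + e⁻ → Ag, so n(Ag) = 0.1581 mol
m = 0.1581 × 107.87 = 17.1 g

17.1 g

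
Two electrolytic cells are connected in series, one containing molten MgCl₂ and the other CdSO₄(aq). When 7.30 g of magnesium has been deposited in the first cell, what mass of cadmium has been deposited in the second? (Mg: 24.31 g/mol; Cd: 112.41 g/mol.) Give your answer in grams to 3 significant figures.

33.8 g

n(Mg) = 7.30 / 24.31 = 0.3003 mol
Mg²⁺ + 2e⁻ → Mg, so n(e⁻) = 2 × 0.3003 = 0.6006 mol
Since the cells are in series, n(e⁻) in the Cd cell is also 0.6006 mol.
Cd²⁺ + 2e⁻ → Cd, so n(Cd) = 0.6006 / 2 = 0.3003 mol
m(Cd) = 0.3003 × 112.41 = 33.8 g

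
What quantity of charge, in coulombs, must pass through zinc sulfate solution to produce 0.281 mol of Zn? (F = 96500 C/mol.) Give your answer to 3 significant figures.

54200 C

Zn²⁺ + 2e⁻ → Zn, so n(e⁻) = 2 × 0.281 = 0.5620 mol
Q = 0.5620 × 96500 = 54230 C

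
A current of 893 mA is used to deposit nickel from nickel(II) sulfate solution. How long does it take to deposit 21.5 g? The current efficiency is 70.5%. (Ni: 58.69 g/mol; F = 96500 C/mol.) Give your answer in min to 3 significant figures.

1870 min

n(Ni) = 21.5 / 58.69 = 0.3663 mol
Ni²⁺ + 2e⁻ → Ni, so n(e⁻) = 2 × 0.3663 = 0.7326 mol
Q = 0.7326 × 96500 / 0.705 = 1.003×10^5 C
t = Q / I = 1.003×10^5 / 0.893 = 1.123×10^5 s = 1870 min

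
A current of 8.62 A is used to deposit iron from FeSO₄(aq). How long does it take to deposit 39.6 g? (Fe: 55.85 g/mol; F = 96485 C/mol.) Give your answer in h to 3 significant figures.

4.41 h

n(Fe) = 39.6 / 55.85 = 0.7090 mol
Fe²⁺ + 2e⁻ → Fe, so n(e⁻) = 2 × 0.7090 = 1.418 mol
Q = 1.418 × 96485 = 1.368×10^5 C
t = Q / I = 1.368×10^5 / 8.62 = 15870 s = 4.41 h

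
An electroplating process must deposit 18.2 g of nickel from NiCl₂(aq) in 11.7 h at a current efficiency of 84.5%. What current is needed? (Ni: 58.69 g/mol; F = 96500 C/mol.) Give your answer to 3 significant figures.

1.68 A

n(Ni) = 18.2 / 58.69 = 0.3101 mol
Ni²⁺ + 2e⁻ → Ni, so n(e⁻) = 2 × 0.3101 = 0.6202 mol
Q = 0.6202 × 96500 / 0.845 = 70830 C
I = Q / t = 70830 / 42120 s = 1.68 A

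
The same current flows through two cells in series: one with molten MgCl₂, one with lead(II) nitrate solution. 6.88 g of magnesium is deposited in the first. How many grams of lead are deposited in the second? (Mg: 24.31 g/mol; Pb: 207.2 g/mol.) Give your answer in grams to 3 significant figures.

n(Mg) = 6.88 / 24.31 = 0.2830 mol
Mg²⁺ + 2e⁻ → Mg, so n(e⁻) = 2 × 0.2830 = 0.5660 mol
Same current for the same time ⇒ same n(e⁻) = 0.5660 mol in both cells.
Pb²⁺ + 2e⁻ → Pb, so n(Pb) = 0.5660 / 2 = 0.2830 mol
m(Pb) = 0.2830 × 207.2 = 58.6 g

58.6 g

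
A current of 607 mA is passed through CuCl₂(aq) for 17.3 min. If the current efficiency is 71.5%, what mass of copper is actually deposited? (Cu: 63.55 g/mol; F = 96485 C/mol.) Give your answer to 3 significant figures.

0.148 g

Q = 0.607 × 1038 = 630.1 C
n(e⁻) = 630.1 / 96485 = 0.006531 mol
Cu²⁺ + 2e⁻ → Cu, so theoretical m(Cu) = 0.003266 × 63.55 = 0.2076 g
Actual mass = 71.5% × 0.2076 = 0.148 g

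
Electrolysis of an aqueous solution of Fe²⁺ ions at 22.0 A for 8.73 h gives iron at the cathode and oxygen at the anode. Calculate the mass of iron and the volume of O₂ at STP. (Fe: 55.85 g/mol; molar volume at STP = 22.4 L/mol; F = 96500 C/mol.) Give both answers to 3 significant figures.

200 g Fe; 40.1 L O₂

Q = 22.0 × 31428 = 6.914×10^5 C; n(e⁻) = 6.914×10^5 / 96500 = 7.165 mol
Cathode: Fe²⁺ + 2e⁻ → Fe → n(Fe) = 7.165/2 = 3.583 mol → 200 g
Anode: 2H₂O → O₂ + 4H⁺ + 4e⁻ → n(O₂) = 7.165/4 = 1.791 mol → 40.1 L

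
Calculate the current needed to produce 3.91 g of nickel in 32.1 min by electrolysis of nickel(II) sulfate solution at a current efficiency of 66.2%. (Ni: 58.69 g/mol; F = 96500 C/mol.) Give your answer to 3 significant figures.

10.1 A

n(Ni) = 3.91 / 58.69 = 0.06662 mol
Ni²⁺ + 2e⁻ → Ni, so n(e⁻) = 2 × 0.06662 = 0.1332 mol
Q = 0.1332 × 96500 / 0.662 = 19420 C
I = Q / t = 19420 / 1926 s = 10.1 A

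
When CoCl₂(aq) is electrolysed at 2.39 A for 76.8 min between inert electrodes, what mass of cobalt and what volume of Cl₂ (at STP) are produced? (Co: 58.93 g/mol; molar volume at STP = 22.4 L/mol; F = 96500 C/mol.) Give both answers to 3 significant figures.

Q = 2.39 × 4608 = 11010 C; n(e⁻) = 11010 / 96500 = 0.1141 mol
Cathode: Co²⁺ + 2e⁻ → Co → n(Co) = 0.1141/2 = 0.05705 mol → 3.36 g
Anode: 2Cl⁻ → Cl₂ + 2e⁻ → n(Cl₂) = 0.1141/2 = 0.05705 mol → 1.28 L

3.36 g Co; 1.28 L Cl₂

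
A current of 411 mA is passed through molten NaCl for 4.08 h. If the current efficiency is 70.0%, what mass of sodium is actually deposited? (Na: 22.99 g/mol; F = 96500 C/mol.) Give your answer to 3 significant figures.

1.01 g

Q = 0.411 × 14688 = 6037 C
n(e⁻) = 6037 / 96500 = 0.06256 mol
Na⁺ + e⁻ → Na, so theoretical m(Na) = 0.06256 × 22.99 = 1.438 g
Actual mass = 70.0% × 1.438 = 1.01 g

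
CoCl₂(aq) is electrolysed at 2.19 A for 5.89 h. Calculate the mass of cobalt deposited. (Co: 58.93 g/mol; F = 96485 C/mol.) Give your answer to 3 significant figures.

Q = It = 2.19 × 21204 = 46440 C
n(e⁻) = Q/F = 46440/96485 = 0.4813 mol
Co²⁺ + 2e⁻ → Co, so n(Co) = 0.4813 / 2 = 0.2407 mol
m = 0.2407 × 58.93 = 14.2 g

14.2 g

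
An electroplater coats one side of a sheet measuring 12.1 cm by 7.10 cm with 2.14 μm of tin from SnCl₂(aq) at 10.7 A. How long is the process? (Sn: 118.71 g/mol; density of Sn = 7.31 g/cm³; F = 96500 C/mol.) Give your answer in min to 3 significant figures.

0.340 min

Plated area = 12.1 × 7.10 = 85.91 cm²
Volume = 85.91 × 2.14×10⁻⁴ cm = 0.01838 cm³
m(Sn) = 0.01838 × 7.31 = 0.1344 g
n(Sn) = 0.1344 / 118.71 = 0.001132 mol; n(e⁻) = 2 × 0.001132 = 0.002264 mol
Q = 0.002264 × 96500 = 218.5 C
t = 218.5 / 10.7 = 20.42 s = 0.340 min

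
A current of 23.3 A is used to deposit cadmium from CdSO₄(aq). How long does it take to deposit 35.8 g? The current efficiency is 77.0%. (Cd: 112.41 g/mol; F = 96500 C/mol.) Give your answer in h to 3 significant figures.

0.952 h

n(Cd) = 35.8 / 112.41 = 0.3185 mol
Cd²⁺ + 2e⁻ → Cd, so n(e⁻) = 2 × 0.3185 = 0.6370 mol
Q = 0.6370 × 96500 / 0.770 = 79830 C
t = Q / I = 79830 / 23.3 = 3426 s = 0.952 h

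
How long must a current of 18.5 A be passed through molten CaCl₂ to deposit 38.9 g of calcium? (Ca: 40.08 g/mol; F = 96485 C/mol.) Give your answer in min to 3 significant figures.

169 min

n(Ca) = 38.9 / 40.08 = 0.9706 mol
Ca²⁺ + 2e⁻ → Ca, so n(e⁻) = 2 × 0.9706 = 1.941 mol
Q = 1.941 × 96485 = 1.873×10^5 C
t = Q / I = 1.873×10^5 / 18.5 = 10120 s = 169 min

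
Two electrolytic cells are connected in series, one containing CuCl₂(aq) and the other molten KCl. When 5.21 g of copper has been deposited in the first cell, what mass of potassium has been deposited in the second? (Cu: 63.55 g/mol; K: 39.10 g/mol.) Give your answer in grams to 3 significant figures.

n(Cu) = 5.21 / 63.55 = 0.08198 mol
Cu²⁺ + 2e⁻ → Cu, so n(e⁻) = 2 × 0.08198 = 0.1640 mol
Same current for the same time ⇒ same n(e⁻) = 0.1640 mol in both cells.
K⁺ + e⁻ → K, so n(K) = 0.1640 mol
m(K) = 0.1640 × 39.10 = 6.41 g

6.41 g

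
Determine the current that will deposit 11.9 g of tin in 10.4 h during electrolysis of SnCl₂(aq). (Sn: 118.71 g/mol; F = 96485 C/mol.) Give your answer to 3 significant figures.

n(Sn) = 11.9 / 118.71 = 0.1002 mol
Sn²⁺ + 2e⁻ → Sn, so n(e⁻) = 2 × 0.1002 = 0.2004 mol
Q = 0.2004 × 96485 = 19340 C
I = Q / t = 19340 / 37440 s = 0.517 A

0.517 A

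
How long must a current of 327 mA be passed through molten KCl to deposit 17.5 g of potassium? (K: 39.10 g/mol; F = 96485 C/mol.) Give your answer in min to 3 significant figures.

n(K) = 17.5 / 39.10 = 0.4476 mol
K⁺ + e⁻ → K, so n(e⁻) = 0.4476 mol
Q = 0.4476 × 96485 = 43190 C
t = Q / I = 43190 / 0.327 = 1.321×10^5 s = 2200 min

2200 min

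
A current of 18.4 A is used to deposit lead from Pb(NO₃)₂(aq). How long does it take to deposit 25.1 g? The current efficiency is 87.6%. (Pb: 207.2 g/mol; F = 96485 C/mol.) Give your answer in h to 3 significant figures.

0.403 h

n(Pb) = 25.1 / 207.2 = 0.1211 mol
Pb²⁺ + 2e⁻ → Pb, so n(e⁻) = 2 × 0.1211 = 0.2422 mol
Q = 0.2422 × 96485 / 0.876 = 26680 C
t = Q / I = 26680 / 18.4 = 1450 s = 0.403 h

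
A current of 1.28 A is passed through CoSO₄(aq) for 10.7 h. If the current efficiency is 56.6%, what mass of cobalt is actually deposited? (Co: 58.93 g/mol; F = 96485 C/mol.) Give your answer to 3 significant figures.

Q = 1.28 × 38520 = 49310 C
n(e⁻) = 49310 / 96485 = 0.5111 mol
Co²⁺ + 2e⁻ → Co, so theoretical m(Co) = 0.2556 × 58.93 = 15.06 g
Actual mass = 56.6% × 15.06 = 8.52 g

8.52 g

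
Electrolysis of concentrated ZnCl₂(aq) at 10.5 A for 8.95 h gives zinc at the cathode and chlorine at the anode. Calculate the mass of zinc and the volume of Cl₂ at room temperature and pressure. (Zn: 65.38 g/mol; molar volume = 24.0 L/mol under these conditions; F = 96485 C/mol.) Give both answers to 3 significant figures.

Q = 10.5 × 32220 = 3.383×10^5 C; n(e⁻) = 3.383×10^5 / 96485 = 3.506 mol
Cathode: Zn²⁺ + 2e⁻ → Zn → n(Zn) = 3.506/2 = 1.753 mol → 115 g
Anode: 2Cl⁻ → Cl₂ + 2e⁻ → n(Cl₂) = 3.506/2 = 1.753 mol → 42.1 L

115 g Zn; 42.1 L Cl₂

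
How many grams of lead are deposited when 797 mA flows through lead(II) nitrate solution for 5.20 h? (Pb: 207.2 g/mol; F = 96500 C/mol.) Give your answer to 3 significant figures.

16.0 g

Charge passed = 0.797 × 18720 = 14920 C
n(e⁻) = Q/F = 14920/96500 = 0.1546 mol
Pb²⁺ + 2e⁻ → Pb, so n(Pb) = 0.1546 / 2 = 0.07730 mol
m = 0.07730 × 207.2 = 16.0 g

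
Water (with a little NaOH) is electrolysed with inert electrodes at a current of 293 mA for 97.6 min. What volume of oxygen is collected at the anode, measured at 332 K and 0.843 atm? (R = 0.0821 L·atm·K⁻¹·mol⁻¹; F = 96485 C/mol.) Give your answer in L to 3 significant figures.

0.144 L

Q = It = 0.293 × 5856 = 1716 C
n(e⁻) = 1716 / 96485 = 0.01779 mol
2H₂O → O₂ + 4H⁺ + 4e⁻, so n(O₂) = 0.01779 / 4 = 0.004448 mol
V = nRT/P = 0.004448 × 0.0821 × 332 / 0.843 = 0.1438 L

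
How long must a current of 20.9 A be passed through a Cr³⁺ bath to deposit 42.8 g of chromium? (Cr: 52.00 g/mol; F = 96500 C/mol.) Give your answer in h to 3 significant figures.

n(Cr) = 42.8 / 52.00 = 0.8231 mol
Cr³⁺ + 3e⁻ → Cr, so n(e⁻) = 3 × 0.8231 = 2.469 mol
Q = 2.469 × 96500 = 2.383×10^5 C
t = Q / I = 2.383×10^5 / 20.9 = 11400 s = 3.17 h

3.17 h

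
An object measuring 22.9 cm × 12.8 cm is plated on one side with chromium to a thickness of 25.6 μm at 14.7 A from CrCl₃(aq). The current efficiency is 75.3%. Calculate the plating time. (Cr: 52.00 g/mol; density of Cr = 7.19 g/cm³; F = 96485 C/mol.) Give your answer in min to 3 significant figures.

45.2 min

Plated area = 22.9 × 12.8 = 293.1 cm²
Volume = 293.1 × 25.6×10⁻⁴ cm = 0.7503 cm³
m(Cr) = 0.7503 × 7.19 = 5.395 g
n(Cr) = 5.395 / 52.00 = 0.1038 mol; n(e⁻) = 3 × 0.1038 = 0.3114 mol
Q = 0.3114 × 96485 / 0.753 = 39900 C
t = 39900 / 14.7 = 2714 s = 45.2 min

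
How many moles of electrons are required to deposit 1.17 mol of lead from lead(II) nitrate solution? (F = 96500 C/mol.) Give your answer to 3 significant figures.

2.34 mol

Pb²⁺ + 2e⁻ → Pb, so n(e⁻) = 2 × 1.17 = 2.340 mol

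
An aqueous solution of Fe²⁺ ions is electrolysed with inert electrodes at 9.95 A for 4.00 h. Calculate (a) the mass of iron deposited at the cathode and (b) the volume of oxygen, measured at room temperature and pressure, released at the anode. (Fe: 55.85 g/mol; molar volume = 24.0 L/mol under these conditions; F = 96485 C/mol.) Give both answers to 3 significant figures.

41.5 g Fe; 8.91 L O₂

Q = 9.95 × 14400 = 1.433×10^5 C; n(e⁻) = 1.433×10^5 / 96485 = 1.485 mol
Cathode: Fe²⁺ + 2e⁻ → Fe → n(Fe) = 1.485/2 = 0.7425 mol → 41.5 g
Anode: 2H₂O → O₂ + 4H⁺ + 4e⁻ → n(O₂) = 1.485/4 = 0.3713 mol → 8.91 L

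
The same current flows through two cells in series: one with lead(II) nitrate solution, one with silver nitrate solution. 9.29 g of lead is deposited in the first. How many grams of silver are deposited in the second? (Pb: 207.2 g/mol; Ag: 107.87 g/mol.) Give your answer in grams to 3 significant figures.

9.67 g

n(Pb) = 9.29 / 207.2 = 0.04484 mol
Pb²⁺ + 2e⁻ → Pb, so n(e⁻) = 2 × 0.04484 = 0.08968 mol
Same current for the same time ⇒ same n(e⁻) = 0.08968 mol in both cells.
Ag⁺ + e⁻ → Ag, so n(Ag) = 0.08968 mol
m(Ag) = 0.08968 × 107.87 = 9.67 g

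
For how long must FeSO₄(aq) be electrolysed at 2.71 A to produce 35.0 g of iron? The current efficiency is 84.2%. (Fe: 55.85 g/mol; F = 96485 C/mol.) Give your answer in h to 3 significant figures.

14.7 h

n(Fe) = 35.0 / 55.85 = 0.6267 mol
Fe²⁺ + 2e⁻ → Fe, so n(e⁻) = 2 × 0.6267 = 1.253 mol
Q = 1.253 × 96485 / 0.842 = 1.436×10^5 C
t = Q / I = 1.436×10^5 / 2.71 = 52990 s = 14.7 h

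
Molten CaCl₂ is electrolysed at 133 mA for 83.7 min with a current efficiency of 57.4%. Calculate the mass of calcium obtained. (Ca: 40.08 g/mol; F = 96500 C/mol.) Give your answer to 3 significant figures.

Q = 0.133 × 5022 = 667.9 C
n(e⁻) = 667.9 / 96500 = 0.006921 mol
Ca²⁺ + 2e⁻ → Ca, so theoretical m(Ca) = 0.003461 × 40.08 = 0.1387 g
Actual mass = 57.4% × 0.1387 = 0.0796 g

0.0796 g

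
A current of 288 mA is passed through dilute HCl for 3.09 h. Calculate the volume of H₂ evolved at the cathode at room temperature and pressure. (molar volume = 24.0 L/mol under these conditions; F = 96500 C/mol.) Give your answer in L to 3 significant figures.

Q = 0.288 A × 11124 s = 3204 C
n(e⁻) = 3204 / 96500 = 0.03320 mol
2H⁺ + 2e⁻ → H₂, so n(H₂) = 0.03320 / 2 = 0.01660 mol
V = 0.01660 × 24.0 = 0.3984 L

0.398 L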